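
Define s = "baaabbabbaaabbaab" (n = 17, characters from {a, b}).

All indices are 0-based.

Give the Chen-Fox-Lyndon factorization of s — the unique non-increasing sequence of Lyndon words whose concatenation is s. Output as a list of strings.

emit factor 1: 'b' (i=0, period=1)
emit factor 2: 'aaabbabb' (i=1, period=8)
emit factor 3: 'aaabbaab' (i=9, period=8)

["b", "aaabbabb", "aaabbaab"]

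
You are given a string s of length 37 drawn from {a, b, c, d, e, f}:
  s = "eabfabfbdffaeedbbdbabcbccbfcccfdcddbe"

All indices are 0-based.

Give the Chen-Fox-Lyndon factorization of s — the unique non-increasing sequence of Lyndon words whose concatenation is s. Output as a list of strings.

["e", "abfabfbdffaeedbbdb", "abcbccbfcccfdcddbe"]

emit factor 1: 'e' (i=0, period=1)
emit factor 2: 'abfabfbdffaeedbbdb' (i=1, period=18)
emit factor 3: 'abcbccbfcccfdcddbe' (i=19, period=18)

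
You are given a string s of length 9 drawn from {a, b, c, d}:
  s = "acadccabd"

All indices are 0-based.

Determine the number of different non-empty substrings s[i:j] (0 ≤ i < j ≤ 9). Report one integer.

rank→(start, suffix):
  0 → (6, 'abd')
  1 → (0, 'acadccabd')
  2 → (2, 'adccabd')
  3 → (7, 'bd')
  4 → (5, 'cabd')
  5 → (1, 'cadccabd')
  6 → (4, 'ccabd')
  7 → (8, 'd')
  8 → (3, 'dccabd')

SA = [6, 0, 2, 7, 5, 1, 4, 8, 3]
rank  pair      lcp
   1  s[6:],s[0:]  1  'a'
   2  s[0:],s[2:]  1  'a'
   3  s[2:],s[7:]  0  ''
   4  s[7:],s[5:]  0  ''
   5  s[5:],s[1:]  2  'ca'
   6  s[1:],s[4:]  1  'c'
   7  s[4:],s[8:]  0  ''
   8  s[8:],s[3:]  1  'd'

n(n+1)/2 = 9·10/2 = 45
Σ LCP = 0 + 1 + 1 + 0 + 0 + 2 + 1 + 0 + 1 = 6
distinct = 45 − 6 = 39

39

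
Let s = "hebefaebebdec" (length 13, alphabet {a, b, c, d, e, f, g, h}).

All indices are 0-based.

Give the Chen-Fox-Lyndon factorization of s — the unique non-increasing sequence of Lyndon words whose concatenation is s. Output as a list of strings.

emit factor 1: 'h' (i=0, period=1)
emit factor 2: 'e' (i=1, period=1)
emit factor 3: 'bef' (i=2, period=3)
emit factor 4: 'aebebdec' (i=5, period=8)

["h", "e", "bef", "aebebdec"]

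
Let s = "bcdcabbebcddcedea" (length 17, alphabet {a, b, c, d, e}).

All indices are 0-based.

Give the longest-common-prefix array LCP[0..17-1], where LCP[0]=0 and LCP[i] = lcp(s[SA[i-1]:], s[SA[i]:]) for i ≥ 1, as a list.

sorted suffixes:
  #0 SA[0]=16  'a'
  #1 SA[1]=4  'abbebcddcedea'
  #2 SA[2]=5  'bbebcddcedea'
  #3 SA[3]=0  'bcdcabbebcddcedea'
  #4 SA[4]=8  'bcddcedea'
  #5 SA[5]=6  'bebcddcedea'
  #6 SA[6]=3  'cabbebcddcedea'
  #7 SA[7]=1  'cdcabbebcddcedea'
  #8 SA[8]=9  'cddcedea'
  #9 SA[9]=12  'cedea'
  #10 SA[10]=2  'dcabbebcddcedea'
  #11 SA[11]=11  'dcedea'
  #12 SA[12]=10  'ddcedea'
  #13 SA[13]=14  'dea'
  #14 SA[14]=15  'ea'
  #15 SA[15]=7  'ebcddcedea'
  #16 SA[16]=13  'edea'

SA = [16, 4, 5, 0, 8, 6, 3, 1, 9, 12, 2, 11, 10, 14, 15, 7, 13]
rank  pair      lcp
   1  s[16:],s[4:]  1  'a'
   2  s[4:],s[5:]  0  ''
   3  s[5:],s[0:]  1  'b'
   4  s[0:],s[8:]  3  'bcd'
   5  s[8:],s[6:]  1  'b'
   6  s[6:],s[3:]  0  ''
   7  s[3:],s[1:]  1  'c'
   8  s[1:],s[9:]  2  'cd'
   9  s[9:],s[12:]  1  'c'
  10  s[12:],s[2:]  0  ''
  11  s[2:],s[11:]  2  'dc'
  12  s[11:],s[10:]  1  'd'
  13  s[10:],s[14:]  1  'd'
  14  s[14:],s[15:]  0  ''
  15  s[15:],s[7:]  1  'e'
  16  s[7:],s[13:]  1  'e'

[0, 1, 0, 1, 3, 1, 0, 1, 2, 1, 0, 2, 1, 1, 0, 1, 1]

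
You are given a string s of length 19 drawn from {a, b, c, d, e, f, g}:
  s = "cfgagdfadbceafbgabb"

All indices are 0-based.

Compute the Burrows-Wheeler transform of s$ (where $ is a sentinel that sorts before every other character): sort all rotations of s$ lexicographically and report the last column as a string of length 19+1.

bgfegbadfb$agcdacbfa

rank  rotation              last
    0  $cfgagdfadbceafbgabb  b
    1  abb$cfgagdfadbceafbg  g
    2  adbceafbgabb$cfgagdf  f
    3  afbgabb$cfgagdfadbce  e
    4  agdfadbceafbgabb$cfg  g
    5  b$cfgagdfadbceafbgab  b
    6  bb$cfgagdfadbceafbga  a
    7  bceafbgabb$cfgagdfad  d
    8  bgabb$cfgagdfadbceaf  f
    9  ceafbgabb$cfgagdfadb  b
   10  cfgagdfadbceafbgabb$  $
   11  dbceafbgabb$cfgagdfa  a
   12  dfadbceafbgabb$cfgag  g
   13  eafbgabb$cfgagdfadbc  c
   14  fadbceafbgabb$cfgagd  d
   15  fbgabb$cfgagdfadbcea  a
   16  fgagdfadbceafbgabb$c  c
   17  gabb$cfgagdfadbceafb  b
   18  gagdfadbceafbgabb$cf  f
   19  gdfadbceafbgabb$cfga  a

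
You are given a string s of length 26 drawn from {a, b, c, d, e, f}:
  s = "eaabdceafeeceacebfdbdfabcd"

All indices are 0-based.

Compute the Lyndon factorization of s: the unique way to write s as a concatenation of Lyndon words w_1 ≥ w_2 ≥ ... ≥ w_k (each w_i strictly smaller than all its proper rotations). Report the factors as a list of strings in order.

["e", "aabdceafeeceacebfdbdfabcd"]

emit factor 1: 'e' (i=0, period=1)
emit factor 2: 'aabdceafeeceacebfdbdfabcd' (i=1, period=25)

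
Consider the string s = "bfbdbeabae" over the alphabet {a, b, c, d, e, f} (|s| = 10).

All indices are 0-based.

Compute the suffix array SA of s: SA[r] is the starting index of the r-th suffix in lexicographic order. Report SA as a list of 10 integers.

sorted suffixes:
  #0 SA[0]=6  'abae'
  #1 SA[1]=8  'ae'
  #2 SA[2]=7  'bae'
  #3 SA[3]=2  'bdbeabae'
  #4 SA[4]=4  'beabae'
  #5 SA[5]=0  'bfbdbeabae'
  #6 SA[6]=3  'dbeabae'
  #7 SA[7]=9  'e'
  #8 SA[8]=5  'eabae'
  #9 SA[9]=1  'fbdbeabae'

[6, 8, 7, 2, 4, 0, 3, 9, 5, 1]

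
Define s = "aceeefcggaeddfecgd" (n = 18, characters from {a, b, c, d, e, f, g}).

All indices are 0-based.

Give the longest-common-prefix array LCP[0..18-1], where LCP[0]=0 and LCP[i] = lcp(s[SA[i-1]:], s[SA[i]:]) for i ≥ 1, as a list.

[0, 1, 0, 1, 2, 0, 1, 1, 0, 1, 1, 2, 1, 0, 1, 0, 1, 1]

rank | idx | suffix
   0 |   0 | aceeefcggaeddfecgd
   1 |   9 | aeddfecgd
   2 |   1 | ceeefcggaeddfecgd
   3 |  15 | cgd
   4 |   6 | cggaeddfecgd
   5 |  17 | d
   6 |  11 | ddfecgd
   7 |  12 | dfecgd
   8 |  14 | ecgd
   9 |  10 | eddfecgd
  10 |   2 | eeefcggaeddfecgd
  11 |   3 | eefcggaeddfecgd
  12 |   4 | efcggaeddfecgd
  13 |   5 | fcggaeddfecgd
  14 |  13 | fecgd
  15 |   8 | gaeddfecgd
  16 |  16 | gd
  17 |   7 | ggaeddfecgd

SA = [0, 9, 1, 15, 6, 17, 11, 12, 14, 10, 2, 3, 4, 5, 13, 8, 16, 7]
[i] adj suffixes → lcp
  [1] 0/9 → 1 ('a')
  [2] 9/1 → 0 ('')
  [3] 1/15 → 1 ('c')
  [4] 15/6 → 2 ('cg')
  [5] 6/17 → 0 ('')
  [6] 17/11 → 1 ('d')
  [7] 11/12 → 1 ('d')
  [8] 12/14 → 0 ('')
  [9] 14/10 → 1 ('e')
  [10] 10/2 → 1 ('e')
  [11] 2/3 → 2 ('ee')
  [12] 3/4 → 1 ('e')
  [13] 4/5 → 0 ('')
  [14] 5/13 → 1 ('f')
  [15] 13/8 → 0 ('')
  [16] 8/16 → 1 ('g')
  [17] 16/7 → 1 ('g')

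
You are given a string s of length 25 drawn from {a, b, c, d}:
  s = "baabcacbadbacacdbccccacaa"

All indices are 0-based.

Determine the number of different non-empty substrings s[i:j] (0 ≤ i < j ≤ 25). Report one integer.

rank | idx | suffix
   0 |  24 | a
   1 |  23 | aa
   2 |   1 | aabcacbadbacacdbccccacaa
   3 |   2 | abcacbadbacacdbccccacaa
   4 |  21 | acaa
   5 |  11 | acacdbccccacaa
   6 |   5 | acbadbacacdbccccacaa
   7 |  13 | acdbccccacaa
   8 |   8 | adbacacdbccccacaa
   9 |   0 | baabcacbadbacacdbccccacaa
  10 |  10 | bacacdbccccacaa
  11 |   7 | badbacacdbccccacaa
  12 |   3 | bcacbadbacacdbccccacaa
  13 |  16 | bccccacaa
  14 |  22 | caa
  15 |  20 | cacaa
  16 |   4 | cacbadbacacdbccccacaa
  17 |  12 | cacdbccccacaa
  18 |   6 | cbadbacacdbccccacaa
  19 |  19 | ccacaa
  20 |  18 | cccacaa
  21 |  17 | ccccacaa
  22 |  14 | cdbccccacaa
  23 |   9 | dbacacdbccccacaa
  24 |  15 | dbccccacaa

SA = [24, 23, 1, 2, 21, 11, 5, 13, 8, 0, 10, 7, 3, 16, 22, 20, 4, 12, 6, 19, 18, 17, 14, 9, 15]
[i] adj suffixes → lcp
  [1] 24/23 → 1 ('a')
  [2] 23/1 → 2 ('aa')
  [3] 1/2 → 1 ('a')
  [4] 2/21 → 1 ('a')
  [5] 21/11 → 3 ('aca')
  [6] 11/5 → 2 ('ac')
  [7] 5/13 → 2 ('ac')
  [8] 13/8 → 1 ('a')
  [9] 8/0 → 0 ('')
  [10] 0/10 → 2 ('ba')
  [11] 10/7 → 2 ('ba')
  [12] 7/3 → 1 ('b')
  [13] 3/16 → 2 ('bc')
  [14] 16/22 → 0 ('')
  [15] 22/20 → 2 ('ca')
  [16] 20/4 → 3 ('cac')
  [17] 4/12 → 3 ('cac')
  [18] 12/6 → 1 ('c')
  [19] 6/19 → 1 ('c')
  [20] 19/18 → 2 ('cc')
  [21] 18/17 → 3 ('ccc')
  [22] 17/14 → 1 ('c')
  [23] 14/9 → 0 ('')
  [24] 9/15 → 2 ('db')

n(n+1)/2 = 25·26/2 = 325
Σ LCP = 0 + 1 + 2 + 1 + 1 + 3 + 2 + 2 + 1 + 0 + 2 + 2 + 1 + 2 + 0 + 2 + 3 + 3 + 1 + 1 + 2 + 3 + 1 + 0 + 2 = 38
distinct = 325 − 38 = 287

287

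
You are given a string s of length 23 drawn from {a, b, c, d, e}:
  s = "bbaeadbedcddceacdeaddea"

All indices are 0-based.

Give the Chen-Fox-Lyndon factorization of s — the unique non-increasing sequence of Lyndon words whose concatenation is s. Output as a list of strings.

emit factor 1: 'b' (i=0, period=1)
emit factor 2: 'b' (i=1, period=1)
emit factor 3: 'ae' (i=2, period=2)
emit factor 4: 'adbedcddce' (i=4, period=10)
emit factor 5: 'acdeadde' (i=14, period=8)
emit factor 6: 'a' (i=22, period=1)

["b", "b", "ae", "adbedcddce", "acdeadde", "a"]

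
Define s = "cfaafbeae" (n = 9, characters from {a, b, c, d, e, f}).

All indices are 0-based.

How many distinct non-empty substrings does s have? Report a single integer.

41

rank→(start, suffix):
  0 → (2, 'aafbeae')
  1 → (7, 'ae')
  2 → (3, 'afbeae')
  3 → (5, 'beae')
  4 → (0, 'cfaafbeae')
  5 → (8, 'e')
  6 → (6, 'eae')
  7 → (1, 'faafbeae')
  8 → (4, 'fbeae')

SA = [2, 7, 3, 5, 0, 8, 6, 1, 4]
[i] adj suffixes → lcp
  [1] 2/7 → 1 ('a')
  [2] 7/3 → 1 ('a')
  [3] 3/5 → 0 ('')
  [4] 5/0 → 0 ('')
  [5] 0/8 → 0 ('')
  [6] 8/6 → 1 ('e')
  [7] 6/1 → 0 ('')
  [8] 1/4 → 1 ('f')

n(n+1)/2 = 9·10/2 = 45
Σ LCP = 0 + 1 + 1 + 0 + 0 + 0 + 1 + 0 + 1 = 4
distinct = 45 − 4 = 41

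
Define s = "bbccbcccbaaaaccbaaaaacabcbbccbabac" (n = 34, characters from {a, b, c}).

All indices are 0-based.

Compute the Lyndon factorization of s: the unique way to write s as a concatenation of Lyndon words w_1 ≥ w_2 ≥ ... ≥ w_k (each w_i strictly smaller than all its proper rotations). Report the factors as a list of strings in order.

emit factor 1: 'bbccbccc' (i=0, period=8)
emit factor 2: 'b' (i=8, period=1)
emit factor 3: 'aaaaccb' (i=9, period=7)
emit factor 4: 'aaaaacabcbbccbabac' (i=16, period=18)

["bbccbccc", "b", "aaaaccb", "aaaaacabcbbccbabac"]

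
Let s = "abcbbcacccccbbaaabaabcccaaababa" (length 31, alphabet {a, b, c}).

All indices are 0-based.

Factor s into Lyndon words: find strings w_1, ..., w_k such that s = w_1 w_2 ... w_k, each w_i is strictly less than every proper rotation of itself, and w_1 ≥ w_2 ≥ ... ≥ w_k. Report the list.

["abcbbcacccccbb", "aaabaabcccaaabab", "a"]

emit factor 1: 'abcbbcacccccbb' (i=0, period=14)
emit factor 2: 'aaabaabcccaaabab' (i=14, period=16)
emit factor 3: 'a' (i=30, period=1)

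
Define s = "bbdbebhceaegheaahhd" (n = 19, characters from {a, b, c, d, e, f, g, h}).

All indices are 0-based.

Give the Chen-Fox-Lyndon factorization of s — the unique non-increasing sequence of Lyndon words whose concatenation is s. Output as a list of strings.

["bbdbebhce", "aeghe", "aahhd"]

emit factor 1: 'bbdbebhce' (i=0, period=9)
emit factor 2: 'aeghe' (i=9, period=5)
emit factor 3: 'aahhd' (i=14, period=5)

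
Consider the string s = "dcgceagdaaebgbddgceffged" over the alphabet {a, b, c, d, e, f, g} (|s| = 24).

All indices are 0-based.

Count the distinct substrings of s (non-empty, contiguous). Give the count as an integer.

rank→(start, suffix):
  0 → (8, 'aaebgbddgceffged')
  1 → (9, 'aebgbddgceffged')
  2 → (5, 'agdaaebgbddgceffged')
  3 → (13, 'bddgceffged')
  4 → (11, 'bgbddgceffged')
  5 → (3, 'ceagdaaebgbddgceffged')
  6 → (17, 'ceffged')
  7 → (1, 'cgceagdaaebgbddgceffged')
  8 → (23, 'd')
  9 → (7, 'daaebgbddgceffged')
  10 → (0, 'dcgceagdaaebgbddgceffged')
  11 → (14, 'ddgceffged')
  12 → (15, 'dgceffged')
  13 → (4, 'eagdaaebgbddgceffged')
  14 → (10, 'ebgbddgceffged')
  15 → (22, 'ed')
  16 → (18, 'effged')
  17 → (19, 'ffged')
  18 → (20, 'fged')
  19 → (12, 'gbddgceffged')
  20 → (2, 'gceagdaaebgbddgceffged')
  21 → (16, 'gceffged')
  22 → (6, 'gdaaebgbddgceffged')
  23 → (21, 'ged')

SA = [8, 9, 5, 13, 11, 3, 17, 1, 23, 7, 0, 14, 15, 4, 10, 22, 18, 19, 20, 12, 2, 16, 6, 21]
rank  pair      lcp
   1  s[8:],s[9:]  1  'a'
   2  s[9:],s[5:]  1  'a'
   3  s[5:],s[13:]  0  ''
   4  s[13:],s[11:]  1  'b'
   5  s[11:],s[3:]  0  ''
   6  s[3:],s[17:]  2  'ce'
   7  s[17:],s[1:]  1  'c'
   8  s[1:],s[23:]  0  ''
   9  s[23:],s[7:]  1  'd'
  10  s[7:],s[0:]  1  'd'
  11  s[0:],s[14:]  1  'd'
  12  s[14:],s[15:]  1  'd'
  13  s[15:],s[4:]  0  ''
  14  s[4:],s[10:]  1  'e'
  15  s[10:],s[22:]  1  'e'
  16  s[22:],s[18:]  1  'e'
  17  s[18:],s[19:]  0  ''
  18  s[19:],s[20:]  1  'f'
  19  s[20:],s[12:]  0  ''
  20  s[12:],s[2:]  1  'g'
  21  s[2:],s[16:]  3  'gce'
  22  s[16:],s[6:]  1  'g'
  23  s[6:],s[21:]  1  'g'

n(n+1)/2 = 24·25/2 = 300
Σ LCP = 0 + 1 + 1 + 0 + 1 + 0 + 2 + 1 + 0 + 1 + 1 + 1 + 1 + 0 + 1 + 1 + 1 + 0 + 1 + 0 + 1 + 3 + 1 + 1 = 20
distinct = 300 − 20 = 280

280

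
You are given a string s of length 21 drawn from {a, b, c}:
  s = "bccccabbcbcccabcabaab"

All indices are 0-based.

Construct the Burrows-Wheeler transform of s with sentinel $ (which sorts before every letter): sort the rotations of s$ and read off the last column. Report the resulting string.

bbacccaaaabc$bccbcccbb

rank  rotation                last
    0  $bccccabbcbcccabcabaab  b
    1  aab$bccccabbcbcccabcab  b
    2  ab$bccccabbcbcccabcaba  a
    3  abaab$bccccabbcbcccabc  c
    4  abbcbcccabcabaab$bcccc  c
    5  abcabaab$bccccabbcbccc  c
    6  b$bccccabbcbcccabcabaa  a
    7  baab$bccccabbcbcccabca  a
    8  bbcbcccabcabaab$bcccca  a
    9  bcabaab$bccccabbcbccca  a
   10  bcbcccabcabaab$bccccab  b
   11  bcccabcabaab$bccccabbc  c
   12  bccccabbcbcccabcabaab$  $
   13  cabaab$bccccabbcbcccab  b
   14  cabbcbcccabcabaab$bccc  c
   15  cabcabaab$bccccabbcbcc  c
   16  cbcccabcabaab$bccccabb  b
   17  ccabbcbcccabcabaab$bcc  c
   18  ccabcabaab$bccccabbcbc  c
   19  cccabbcbcccabcabaab$bc  c
   20  cccabcabaab$bccccabbcb  b
   21  ccccabbcbcccabcabaab$b  b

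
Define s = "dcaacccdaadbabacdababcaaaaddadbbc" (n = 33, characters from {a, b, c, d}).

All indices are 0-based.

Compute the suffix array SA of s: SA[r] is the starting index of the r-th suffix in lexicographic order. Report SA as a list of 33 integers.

rank | idx | suffix
   0 |  22 | aaaaddadbbc
   1 |  23 | aaaddadbbc
   2 |   2 | aacccdaadbabacdababcaaaaddadbbc
   3 |   8 | aadbabacdababcaaaaddadbbc
   4 |  24 | aaddadbbc
   5 |  17 | ababcaaaaddadbbc
   6 |  12 | abacdababcaaaaddadbbc
   7 |  19 | abcaaaaddadbbc
   8 |   3 | acccdaadbabacdababcaaaaddadbbc
   9 |  14 | acdababcaaaaddadbbc
  10 |   9 | adbabacdababcaaaaddadbbc
  11 |  28 | adbbc
  12 |  25 | addadbbc
  13 |  11 | babacdababcaaaaddadbbc
  14 |  18 | babcaaaaddadbbc
  15 |  13 | bacdababcaaaaddadbbc
  16 |  30 | bbc
  17 |  31 | bc
  18 |  20 | bcaaaaddadbbc
  19 |  32 | c
  20 |  21 | caaaaddadbbc
  21 |   1 | caacccdaadbabacdababcaaaaddadbbc
  22 |   4 | cccdaadbabacdababcaaaaddadbbc
  23 |   5 | ccdaadbabacdababcaaaaddadbbc
  24 |   6 | cdaadbabacdababcaaaaddadbbc
  25 |  15 | cdababcaaaaddadbbc
  26 |   7 | daadbabacdababcaaaaddadbbc
  27 |  16 | dababcaaaaddadbbc
  28 |  27 | dadbbc
  29 |  10 | dbabacdababcaaaaddadbbc
  30 |  29 | dbbc
  31 |   0 | dcaacccdaadbabacdababcaaaaddadbbc
  32 |  26 | ddadbbc

[22, 23, 2, 8, 24, 17, 12, 19, 3, 14, 9, 28, 25, 11, 18, 13, 30, 31, 20, 32, 21, 1, 4, 5, 6, 15, 7, 16, 27, 10, 29, 0, 26]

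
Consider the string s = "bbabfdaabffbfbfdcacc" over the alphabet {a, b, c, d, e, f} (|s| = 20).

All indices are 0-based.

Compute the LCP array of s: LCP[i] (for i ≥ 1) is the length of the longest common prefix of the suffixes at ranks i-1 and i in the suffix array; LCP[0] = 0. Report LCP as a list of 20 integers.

[0, 1, 3, 1, 0, 1, 1, 2, 3, 2, 0, 1, 1, 0, 1, 0, 3, 1, 2, 1]

sorted suffixes:
  #0 SA[0]=6  'aabffbfbfdcacc'
  #1 SA[1]=2  'abfdaabffbfbfdcacc'
  #2 SA[2]=7  'abffbfbfdcacc'
  #3 SA[3]=17  'acc'
  #4 SA[4]=1  'babfdaabffbfbfdcacc'
  #5 SA[5]=0  'bbabfdaabffbfbfdcacc'
  #6 SA[6]=11  'bfbfdcacc'
  #7 SA[7]=3  'bfdaabffbfbfdcacc'
  #8 SA[8]=13  'bfdcacc'
  #9 SA[9]=8  'bffbfbfdcacc'
  #10 SA[10]=19  'c'
  #11 SA[11]=16  'cacc'
  #12 SA[12]=18  'cc'
  #13 SA[13]=5  'daabffbfbfdcacc'
  #14 SA[14]=15  'dcacc'
  #15 SA[15]=10  'fbfbfdcacc'
  #16 SA[16]=12  'fbfdcacc'
  #17 SA[17]=4  'fdaabffbfbfdcacc'
  #18 SA[18]=14  'fdcacc'
  #19 SA[19]=9  'ffbfbfdcacc'

SA = [6, 2, 7, 17, 1, 0, 11, 3, 13, 8, 19, 16, 18, 5, 15, 10, 12, 4, 14, 9]
i: (SA[i-1],SA[i]) lcp shared
  1: (6,2) 1 'a'
  2: (2,7) 3 'abf'
  3: (7,17) 1 'a'
  4: (17,1) 0 ''
  5: (1,0) 1 'b'
  6: (0,11) 1 'b'
  7: (11,3) 2 'bf'
  8: (3,13) 3 'bfd'
  9: (13,8) 2 'bf'
  10: (8,19) 0 ''
  11: (19,16) 1 'c'
  12: (16,18) 1 'c'
  13: (18,5) 0 ''
  14: (5,15) 1 'd'
  15: (15,10) 0 ''
  16: (10,12) 3 'fbf'
  17: (12,4) 1 'f'
  18: (4,14) 2 'fd'
  19: (14,9) 1 'f'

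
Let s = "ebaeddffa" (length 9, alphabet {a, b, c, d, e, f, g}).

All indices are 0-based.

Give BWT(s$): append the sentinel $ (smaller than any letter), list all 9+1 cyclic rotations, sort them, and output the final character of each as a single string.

afbeed$afd

rank  rotation    last
    0  $ebaeddffa  a
    1  a$ebaeddff  f
    2  aeddffa$eb  b
    3  baeddffa$e  e
    4  ddffa$ebae  e
    5  dffa$ebaed  d
    6  ebaeddffa$  $
    7  eddffa$eba  a
    8  fa$ebaeddf  f
    9  ffa$ebaedd  d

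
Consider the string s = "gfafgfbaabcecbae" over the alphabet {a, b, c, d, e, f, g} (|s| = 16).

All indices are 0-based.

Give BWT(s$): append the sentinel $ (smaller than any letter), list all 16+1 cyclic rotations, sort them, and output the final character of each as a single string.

rank  rotation           last
    0  $gfafgfbaabcecbae  e
    1  aabcecbae$gfafgfb  b
    2  abcecbae$gfafgfba  a
    3  ae$gfafgfbaabcecb  b
    4  afgfbaabcecbae$gf  f
    5  baabcecbae$gfafgf  f
    6  bae$gfafgfbaabcec  c
    7  bcecbae$gfafgfbaa  a
    8  cbae$gfafgfbaabce  e
    9  cecbae$gfafgfbaab  b
   10  e$gfafgfbaabcecba  a
   11  ecbae$gfafgfbaabc  c
   12  fafgfbaabcecbae$g  g
   13  fbaabcecbae$gfafg  g
   14  fgfbaabcecbae$gfa  a
   15  gfafgfbaabcecbae$  $
   16  gfbaabcecbae$gfaf  f

ebabffcaebacgga$f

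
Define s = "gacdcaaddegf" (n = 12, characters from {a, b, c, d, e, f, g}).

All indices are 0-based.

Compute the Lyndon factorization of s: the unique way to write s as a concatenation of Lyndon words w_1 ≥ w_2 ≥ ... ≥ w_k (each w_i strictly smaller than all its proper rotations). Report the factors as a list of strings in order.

["g", "acdc", "aaddegf"]

emit factor 1: 'g' (i=0, period=1)
emit factor 2: 'acdc' (i=1, period=4)
emit factor 3: 'aaddegf' (i=5, period=7)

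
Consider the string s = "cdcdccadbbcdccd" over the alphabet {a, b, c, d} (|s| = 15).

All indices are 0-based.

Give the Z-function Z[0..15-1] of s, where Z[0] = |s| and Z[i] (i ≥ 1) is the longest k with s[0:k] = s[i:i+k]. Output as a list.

[15, 0, 3, 0, 1, 1, 0, 0, 0, 0, 3, 0, 1, 2, 0]

Z[0]=15
i=1: i≥r, start 0; Z[1]=0
i=2: i≥r, start 0; Z[2]=3 extend→box=[2,5)
i=3: min(r-i=2, Z[1]=0)=0; Z[3]=0
i=4: min(r-i=1, Z[2]=3)=1; Z[4]=1
i=5: i≥r, start 0; Z[5]=1 extend→box=[5,6)
i=6: i≥r, start 0; Z[6]=0
i=7: i≥r, start 0; Z[7]=0
i=8: i≥r, start 0; Z[8]=0
i=9: i≥r, start 0; Z[9]=0
i=10: i≥r, start 0; Z[10]=3 extend→box=[10,13)
i=11: min(r-i=2, Z[1]=0)=0; Z[11]=0
i=12: min(r-i=1, Z[2]=3)=1; Z[12]=1
i=13: i≥r, start 0; Z[13]=2 extend→box=[13,15)
i=14: min(r-i=1, Z[1]=0)=0; Z[14]=0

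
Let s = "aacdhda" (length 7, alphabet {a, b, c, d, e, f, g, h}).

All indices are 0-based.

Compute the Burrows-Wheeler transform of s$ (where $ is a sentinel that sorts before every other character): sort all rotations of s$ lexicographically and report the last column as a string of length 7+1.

rank  rotation  last
    0  $aacdhda  a
    1  a$aacdhd  d
    2  aacdhda$  $
    3  acdhda$a  a
    4  cdhda$aa  a
    5  da$aacdh  h
    6  dhda$aac  c
    7  hda$aacd  d

ad$aahcd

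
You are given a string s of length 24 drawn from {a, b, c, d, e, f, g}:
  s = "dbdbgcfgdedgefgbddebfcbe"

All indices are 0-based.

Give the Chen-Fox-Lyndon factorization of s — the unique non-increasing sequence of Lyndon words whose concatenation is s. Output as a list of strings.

["d", "bdbgcfgdedgefgbddebfcbe"]

emit factor 1: 'd' (i=0, period=1)
emit factor 2: 'bdbgcfgdedgefgbddebfcbe' (i=1, period=23)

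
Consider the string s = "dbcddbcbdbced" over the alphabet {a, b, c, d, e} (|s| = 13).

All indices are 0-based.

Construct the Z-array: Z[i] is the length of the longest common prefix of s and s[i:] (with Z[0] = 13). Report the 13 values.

[13, 0, 0, 1, 3, 0, 0, 0, 3, 0, 0, 0, 1]

Z[0]=13
i=1: outside box; Z[1]=0
i=2: outside box; Z[2]=0
i=3: outside box; Z[3]=1 extend→box=[3,4)
i=4: outside box; Z[4]=3 extend→box=[4,7)
i=5: min(r-i=2, Z[1]=0)=0; Z[5]=0
i=6: min(r-i=1, Z[2]=0)=0; Z[6]=0
i=7: outside box; Z[7]=0
i=8: outside box; Z[8]=3 extend→box=[8,11)
i=9: min(r-i=2, Z[1]=0)=0; Z[9]=0
i=10: min(r-i=1, Z[2]=0)=0; Z[10]=0
i=11: outside box; Z[11]=0
i=12: outside box; Z[12]=1 extend→box=[12,13)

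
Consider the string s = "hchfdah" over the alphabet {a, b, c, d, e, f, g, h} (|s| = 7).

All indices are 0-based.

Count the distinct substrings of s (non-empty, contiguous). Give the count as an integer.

26

rank→(start, suffix):
  0 → (5, 'ah')
  1 → (1, 'chfdah')
  2 → (4, 'dah')
  3 → (3, 'fdah')
  4 → (6, 'h')
  5 → (0, 'hchfdah')
  6 → (2, 'hfdah')

SA = [5, 1, 4, 3, 6, 0, 2]
[i] adj suffixes → lcp
  [1] 5/1 → 0 ('')
  [2] 1/4 → 0 ('')
  [3] 4/3 → 0 ('')
  [4] 3/6 → 0 ('')
  [5] 6/0 → 1 ('h')
  [6] 0/2 → 1 ('h')

n(n+1)/2 = 7·8/2 = 28
Σ LCP = 0 + 0 + 0 + 0 + 0 + 1 + 1 = 2
distinct = 28 − 2 = 26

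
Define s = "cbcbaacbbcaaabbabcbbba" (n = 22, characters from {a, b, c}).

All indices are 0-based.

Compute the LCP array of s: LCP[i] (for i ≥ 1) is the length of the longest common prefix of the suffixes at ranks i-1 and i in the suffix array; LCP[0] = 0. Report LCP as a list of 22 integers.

[0, 1, 2, 2, 1, 2, 1, 0, 2, 2, 1, 3, 2, 2, 1, 2, 3, 0, 1, 2, 3, 2]

rank→(start, suffix):
  0 → (21, 'a')
  1 → (10, 'aaabbabcbbba')
  2 → (11, 'aabbabcbbba')
  3 → (4, 'aacbbcaaabbabcbbba')
  4 → (12, 'abbabcbbba')
  5 → (15, 'abcbbba')
  6 → (5, 'acbbcaaabbabcbbba')
  7 → (20, 'ba')
  8 → (3, 'baacbbcaaabbabcbbba')
  9 → (14, 'babcbbba')
  10 → (19, 'bba')
  11 → (13, 'bbabcbbba')
  12 → (18, 'bbba')
  13 → (7, 'bbcaaabbabcbbba')
  14 → (8, 'bcaaabbabcbbba')
  15 → (1, 'bcbaacbbcaaabbabcbbba')
  16 → (16, 'bcbbba')
  17 → (9, 'caaabbabcbbba')
  18 → (2, 'cbaacbbcaaabbabcbbba')
  19 → (17, 'cbbba')
  20 → (6, 'cbbcaaabbabcbbba')
  21 → (0, 'cbcbaacbbcaaabbabcbbba')

SA = [21, 10, 11, 4, 12, 15, 5, 20, 3, 14, 19, 13, 18, 7, 8, 1, 16, 9, 2, 17, 6, 0]
[i] adj suffixes → lcp
  [1] 21/10 → 1 ('a')
  [2] 10/11 → 2 ('aa')
  [3] 11/4 → 2 ('aa')
  [4] 4/12 → 1 ('a')
  [5] 12/15 → 2 ('ab')
  [6] 15/5 → 1 ('a')
  [7] 5/20 → 0 ('')
  [8] 20/3 → 2 ('ba')
  [9] 3/14 → 2 ('ba')
  [10] 14/19 → 1 ('b')
  [11] 19/13 → 3 ('bba')
  [12] 13/18 → 2 ('bb')
  [13] 18/7 → 2 ('bb')
  [14] 7/8 → 1 ('b')
  [15] 8/1 → 2 ('bc')
  [16] 1/16 → 3 ('bcb')
  [17] 16/9 → 0 ('')
  [18] 9/2 → 1 ('c')
  [19] 2/17 → 2 ('cb')
  [20] 17/6 → 3 ('cbb')
  [21] 6/0 → 2 ('cb')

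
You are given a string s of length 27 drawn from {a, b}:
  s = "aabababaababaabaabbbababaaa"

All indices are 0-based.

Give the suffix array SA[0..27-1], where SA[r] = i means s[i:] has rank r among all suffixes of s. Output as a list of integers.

rank→(start, suffix):
  0 → (26, 'a')
  1 → (25, 'aa')
  2 → (24, 'aaa')
  3 → (12, 'aabaabbbababaaa')
  4 → (7, 'aababaabaabbbababaaa')
  5 → (0, 'aabababaababaabaabbbababaaa')
  6 → (15, 'aabbbababaaa')
  7 → (22, 'abaaa')
  8 → (10, 'abaabaabbbababaaa')
  9 → (5, 'abaababaabaabbbababaaa')
  10 → (13, 'abaabbbababaaa')
  11 → (20, 'ababaaa')
  12 → (8, 'ababaabaabbbababaaa')
  13 → (3, 'ababaababaabaabbbababaaa')
  14 → (1, 'abababaababaabaabbbababaaa')
  15 → (16, 'abbbababaaa')
  16 → (23, 'baaa')
  17 → (11, 'baabaabbbababaaa')
  18 → (6, 'baababaabaabbbababaaa')
  19 → (14, 'baabbbababaaa')
  20 → (21, 'babaaa')
  21 → (9, 'babaabaabbbababaaa')
  22 → (4, 'babaababaabaabbbababaaa')
  23 → (19, 'bababaaa')
  24 → (2, 'bababaababaabaabbbababaaa')
  25 → (18, 'bbababaaa')
  26 → (17, 'bbbababaaa')

[26, 25, 24, 12, 7, 0, 15, 22, 10, 5, 13, 20, 8, 3, 1, 16, 23, 11, 6, 14, 21, 9, 4, 19, 2, 18, 17]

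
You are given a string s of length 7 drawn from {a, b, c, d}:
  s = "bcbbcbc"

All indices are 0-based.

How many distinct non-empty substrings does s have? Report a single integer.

sorted suffixes:
  #0 SA[0]=2  'bbcbc'
  #1 SA[1]=5  'bc'
  #2 SA[2]=0  'bcbbcbc'
  #3 SA[3]=3  'bcbc'
  #4 SA[4]=6  'c'
  #5 SA[5]=1  'cbbcbc'
  #6 SA[6]=4  'cbc'

SA = [2, 5, 0, 3, 6, 1, 4]
i: (SA[i-1],SA[i]) lcp shared
  1: (2,5) 1 'b'
  2: (5,0) 2 'bc'
  3: (0,3) 3 'bcb'
  4: (3,6) 0 ''
  5: (6,1) 1 'c'
  6: (1,4) 2 'cb'

n(n+1)/2 = 7·8/2 = 28
Σ LCP = 0 + 1 + 2 + 3 + 0 + 1 + 2 = 9
distinct = 28 − 9 = 19

19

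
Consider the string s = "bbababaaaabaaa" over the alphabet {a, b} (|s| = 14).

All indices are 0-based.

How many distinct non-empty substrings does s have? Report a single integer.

74

rank | idx | suffix
   0 |  13 | a
   1 |  12 | aa
   2 |  11 | aaa
   3 |   6 | aaaabaaa
   4 |   7 | aaabaaa
   5 |   8 | aabaaa
   6 |   9 | abaaa
   7 |   4 | abaaaabaaa
   8 |   2 | ababaaaabaaa
   9 |  10 | baaa
  10 |   5 | baaaabaaa
  11 |   3 | babaaaabaaa
  12 |   1 | bababaaaabaaa
  13 |   0 | bbababaaaabaaa

SA = [13, 12, 11, 6, 7, 8, 9, 4, 2, 10, 5, 3, 1, 0]
[i] adj suffixes → lcp
  [1] 13/12 → 1 ('a')
  [2] 12/11 → 2 ('aa')
  [3] 11/6 → 3 ('aaa')
  [4] 6/7 → 3 ('aaa')
  [5] 7/8 → 2 ('aa')
  [6] 8/9 → 1 ('a')
  [7] 9/4 → 5 ('abaaa')
  [8] 4/2 → 3 ('aba')
  [9] 2/10 → 0 ('')
  [10] 10/5 → 4 ('baaa')
  [11] 5/3 → 2 ('ba')
  [12] 3/1 → 4 ('baba')
  [13] 1/0 → 1 ('b')

n(n+1)/2 = 14·15/2 = 105
Σ LCP = 0 + 1 + 2 + 3 + 3 + 2 + 1 + 5 + 3 + 0 + 4 + 2 + 4 + 1 = 31
distinct = 105 − 31 = 74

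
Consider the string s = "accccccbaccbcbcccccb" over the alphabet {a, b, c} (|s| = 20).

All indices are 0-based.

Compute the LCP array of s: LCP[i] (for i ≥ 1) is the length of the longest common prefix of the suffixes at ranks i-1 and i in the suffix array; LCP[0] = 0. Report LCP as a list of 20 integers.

rank→(start, suffix):
  0 → (8, 'accbcbcccccb')
  1 → (0, 'accccccbaccbcbcccccb')
  2 → (19, 'b')
  3 → (7, 'baccbcbcccccb')
  4 → (11, 'bcbcccccb')
  5 → (13, 'bcccccb')
  6 → (18, 'cb')
  7 → (6, 'cbaccbcbcccccb')
  8 → (10, 'cbcbcccccb')
  9 → (12, 'cbcccccb')
  10 → (17, 'ccb')
  11 → (5, 'ccbaccbcbcccccb')
  12 → (9, 'ccbcbcccccb')
  13 → (16, 'cccb')
  14 → (4, 'cccbaccbcbcccccb')
  15 → (15, 'ccccb')
  16 → (3, 'ccccbaccbcbcccccb')
  17 → (14, 'cccccb')
  18 → (2, 'cccccbaccbcbcccccb')
  19 → (1, 'ccccccbaccbcbcccccb')

SA = [8, 0, 19, 7, 11, 13, 18, 6, 10, 12, 17, 5, 9, 16, 4, 15, 3, 14, 2, 1]
[i] adj suffixes → lcp
  [1] 8/0 → 3 ('acc')
  [2] 0/19 → 0 ('')
  [3] 19/7 → 1 ('b')
  [4] 7/11 → 1 ('b')
  [5] 11/13 → 2 ('bc')
  [6] 13/18 → 0 ('')
  [7] 18/6 → 2 ('cb')
  [8] 6/10 → 2 ('cb')
  [9] 10/12 → 3 ('cbc')
  [10] 12/17 → 1 ('c')
  [11] 17/5 → 3 ('ccb')
  [12] 5/9 → 3 ('ccb')
  [13] 9/16 → 2 ('cc')
  [14] 16/4 → 4 ('cccb')
  [15] 4/15 → 3 ('ccc')
  [16] 15/3 → 5 ('ccccb')
  [17] 3/14 → 4 ('cccc')
  [18] 14/2 → 6 ('cccccb')
  [19] 2/1 → 5 ('ccccc')

[0, 3, 0, 1, 1, 2, 0, 2, 2, 3, 1, 3, 3, 2, 4, 3, 5, 4, 6, 5]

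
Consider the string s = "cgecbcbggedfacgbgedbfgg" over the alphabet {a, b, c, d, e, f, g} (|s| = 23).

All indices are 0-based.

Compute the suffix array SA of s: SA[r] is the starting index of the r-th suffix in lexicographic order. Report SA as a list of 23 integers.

[12, 4, 19, 15, 6, 3, 5, 13, 0, 18, 10, 2, 17, 9, 11, 20, 22, 14, 1, 16, 8, 21, 7]

sorted suffixes:
  #0 SA[0]=12  'acgbgedbfgg'
  #1 SA[1]=4  'bcbggedfacgbgedbfgg'
  #2 SA[2]=19  'bfgg'
  #3 SA[3]=15  'bgedbfgg'
  #4 SA[4]=6  'bggedfacgbgedbfgg'
  #5 SA[5]=3  'cbcbggedfacgbgedbfgg'
  #6 SA[6]=5  'cbggedfacgbgedbfgg'
  #7 SA[7]=13  'cgbgedbfgg'
  #8 SA[8]=0  'cgecbcbggedfacgbgedbfgg'
  #9 SA[9]=18  'dbfgg'
  #10 SA[10]=10  'dfacgbgedbfgg'
  #11 SA[11]=2  'ecbcbggedfacgbgedbfgg'
  #12 SA[12]=17  'edbfgg'
  #13 SA[13]=9  'edfacgbgedbfgg'
  #14 SA[14]=11  'facgbgedbfgg'
  #15 SA[15]=20  'fgg'
  #16 SA[16]=22  'g'
  #17 SA[17]=14  'gbgedbfgg'
  #18 SA[18]=1  'gecbcbggedfacgbgedbfgg'
  #19 SA[19]=16  'gedbfgg'
  #20 SA[20]=8  'gedfacgbgedbfgg'
  #21 SA[21]=21  'gg'
  #22 SA[22]=7  'ggedfacgbgedbfgg'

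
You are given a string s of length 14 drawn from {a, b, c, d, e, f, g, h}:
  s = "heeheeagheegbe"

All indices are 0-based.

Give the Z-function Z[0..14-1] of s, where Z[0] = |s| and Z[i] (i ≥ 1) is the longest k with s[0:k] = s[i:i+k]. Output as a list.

[14, 0, 0, 3, 0, 0, 0, 0, 3, 0, 0, 0, 0, 0]

Z[0]=14
i=1: outside box; Z[1]=0
i=2: outside box; Z[2]=0
i=3: outside box; Z[3]=3 extend→box=[3,6)
i=4: min(r-i=2, Z[1]=0)=0; Z[4]=0
i=5: min(r-i=1, Z[2]=0)=0; Z[5]=0
i=6: outside box; Z[6]=0
i=7: outside box; Z[7]=0
i=8: outside box; Z[8]=3 extend→box=[8,11)
i=9: min(r-i=2, Z[1]=0)=0; Z[9]=0
i=10: min(r-i=1, Z[2]=0)=0; Z[10]=0
i=11: outside box; Z[11]=0
i=12: outside box; Z[12]=0
i=13: outside box; Z[13]=0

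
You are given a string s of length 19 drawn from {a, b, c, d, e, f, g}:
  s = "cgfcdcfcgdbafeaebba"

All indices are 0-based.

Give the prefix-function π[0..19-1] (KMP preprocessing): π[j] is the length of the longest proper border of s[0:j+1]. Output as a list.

[0, 0, 0, 1, 0, 1, 0, 1, 2, 0, 0, 0, 0, 0, 0, 0, 0, 0, 0]

π[0] = 0
j=1 s[j]='g': π[1]=0 (border '')
j=2 s[j]='f': π[2]=0 (border '')
j=3 s[j]='c': π[3]=1 (border 'c')
j=4 s[j]='d': k: 1→0; π[4]=0 (border '')
j=5 s[j]='c': π[5]=1 (border 'c')
j=6 s[j]='f': k: 1→0; π[6]=0 (border '')
j=7 s[j]='c': π[7]=1 (border 'c')
j=8 s[j]='g': π[8]=2 (border 'cg')
j=9 s[j]='d': k: 2→0; π[9]=0 (border '')
j=10 s[j]='b': π[10]=0 (border '')
j=11 s[j]='a': π[11]=0 (border '')
j=12 s[j]='f': π[12]=0 (border '')
j=13 s[j]='e': π[13]=0 (border '')
j=14 s[j]='a': π[14]=0 (border '')
j=15 s[j]='e': π[15]=0 (border '')
j=16 s[j]='b': π[16]=0 (border '')
j=17 s[j]='b': π[17]=0 (border '')
j=18 s[j]='a': π[18]=0 (border '')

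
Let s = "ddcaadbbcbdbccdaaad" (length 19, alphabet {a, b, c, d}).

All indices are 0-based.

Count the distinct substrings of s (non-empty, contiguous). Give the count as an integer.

169

rank | idx | suffix
   0 |  15 | aaad
   1 |  16 | aad
   2 |   3 | aadbbcbdbccdaaad
   3 |  17 | ad
   4 |   4 | adbbcbdbccdaaad
   5 |   6 | bbcbdbccdaaad
   6 |   7 | bcbdbccdaaad
   7 |  11 | bccdaaad
   8 |   9 | bdbccdaaad
   9 |   2 | caadbbcbdbccdaaad
  10 |   8 | cbdbccdaaad
  11 |  12 | ccdaaad
  12 |  13 | cdaaad
  13 |  18 | d
  14 |  14 | daaad
  15 |   5 | dbbcbdbccdaaad
  16 |  10 | dbccdaaad
  17 |   1 | dcaadbbcbdbccdaaad
  18 |   0 | ddcaadbbcbdbccdaaad

SA = [15, 16, 3, 17, 4, 6, 7, 11, 9, 2, 8, 12, 13, 18, 14, 5, 10, 1, 0]
i: (SA[i-1],SA[i]) lcp shared
  1: (15,16) 2 'aa'
  2: (16,3) 3 'aad'
  3: (3,17) 1 'a'
  4: (17,4) 2 'ad'
  5: (4,6) 0 ''
  6: (6,7) 1 'b'
  7: (7,11) 2 'bc'
  8: (11,9) 1 'b'
  9: (9,2) 0 ''
  10: (2,8) 1 'c'
  11: (8,12) 1 'c'
  12: (12,13) 1 'c'
  13: (13,18) 0 ''
  14: (18,14) 1 'd'
  15: (14,5) 1 'd'
  16: (5,10) 2 'db'
  17: (10,1) 1 'd'
  18: (1,0) 1 'd'

n(n+1)/2 = 19·20/2 = 190
Σ LCP = 0 + 2 + 3 + 1 + 2 + 0 + 1 + 2 + 1 + 0 + 1 + 1 + 1 + 0 + 1 + 1 + 2 + 1 + 1 = 21
distinct = 190 − 21 = 169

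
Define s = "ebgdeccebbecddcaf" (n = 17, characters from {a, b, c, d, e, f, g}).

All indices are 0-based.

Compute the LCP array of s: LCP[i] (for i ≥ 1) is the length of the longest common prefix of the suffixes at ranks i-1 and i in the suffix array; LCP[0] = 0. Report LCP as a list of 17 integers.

rank→(start, suffix):
  0 → (15, 'af')
  1 → (8, 'bbecddcaf')
  2 → (9, 'becddcaf')
  3 → (1, 'bgdeccebbecddcaf')
  4 → (14, 'caf')
  5 → (5, 'ccebbecddcaf')
  6 → (11, 'cddcaf')
  7 → (6, 'cebbecddcaf')
  8 → (13, 'dcaf')
  9 → (12, 'ddcaf')
  10 → (3, 'deccebbecddcaf')
  11 → (7, 'ebbecddcaf')
  12 → (0, 'ebgdeccebbecddcaf')
  13 → (4, 'eccebbecddcaf')
  14 → (10, 'ecddcaf')
  15 → (16, 'f')
  16 → (2, 'gdeccebbecddcaf')

SA = [15, 8, 9, 1, 14, 5, 11, 6, 13, 12, 3, 7, 0, 4, 10, 16, 2]
[i] adj suffixes → lcp
  [1] 15/8 → 0 ('')
  [2] 8/9 → 1 ('b')
  [3] 9/1 → 1 ('b')
  [4] 1/14 → 0 ('')
  [5] 14/5 → 1 ('c')
  [6] 5/11 → 1 ('c')
  [7] 11/6 → 1 ('c')
  [8] 6/13 → 0 ('')
  [9] 13/12 → 1 ('d')
  [10] 12/3 → 1 ('d')
  [11] 3/7 → 0 ('')
  [12] 7/0 → 2 ('eb')
  [13] 0/4 → 1 ('e')
  [14] 4/10 → 2 ('ec')
  [15] 10/16 → 0 ('')
  [16] 16/2 → 0 ('')

[0, 0, 1, 1, 0, 1, 1, 1, 0, 1, 1, 0, 2, 1, 2, 0, 0]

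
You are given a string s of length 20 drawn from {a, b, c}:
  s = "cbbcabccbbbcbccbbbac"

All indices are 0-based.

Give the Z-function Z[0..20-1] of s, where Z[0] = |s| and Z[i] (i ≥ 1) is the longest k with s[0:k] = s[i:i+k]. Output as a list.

[20, 0, 0, 1, 0, 0, 1, 3, 0, 0, 0, 2, 0, 1, 3, 0, 0, 0, 0, 1]

Z[0]=20
i=1: outside box; Z[1]=0
i=2: outside box; Z[2]=0
i=3: outside box; Z[3]=1 scan→box=[3,4)
i=4: outside box; Z[4]=0
i=5: outside box; Z[5]=0
i=6: outside box; Z[6]=1 scan→box=[6,7)
i=7: outside box; Z[7]=3 scan→box=[7,10)
i=8: min(r-i=2, Z[1]=0)=0; Z[8]=0
i=9: min(r-i=1, Z[2]=0)=0; Z[9]=0
i=10: outside box; Z[10]=0
i=11: outside box; Z[11]=2 scan→box=[11,13)
i=12: min(r-i=1, Z[1]=0)=0; Z[12]=0
i=13: outside box; Z[13]=1 scan→box=[13,14)
i=14: outside box; Z[14]=3 scan→box=[14,17)
i=15: min(r-i=2, Z[1]=0)=0; Z[15]=0
i=16: min(r-i=1, Z[2]=0)=0; Z[16]=0
i=17: outside box; Z[17]=0
i=18: outside box; Z[18]=0
i=19: outside box; Z[19]=1 scan→box=[19,20)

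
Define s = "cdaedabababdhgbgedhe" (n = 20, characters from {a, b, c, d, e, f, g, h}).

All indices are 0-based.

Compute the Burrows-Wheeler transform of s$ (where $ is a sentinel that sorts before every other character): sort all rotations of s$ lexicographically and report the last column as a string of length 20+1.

edbbdaaag$ecebhaghbdd

rank  rotation               last
    0  $cdaedabababdhgbgedhe  e
    1  abababdhgbgedhe$cdaed  d
    2  ababdhgbgedhe$cdaedab  b
    3  abdhgbgedhe$cdaedabab  b
    4  aedabababdhgbgedhe$cd  d
    5  bababdhgbgedhe$cdaeda  a
    6  babdhgbgedhe$cdaedaba  a
    7  bdhgbgedhe$cdaedababa  a
    8  bgedhe$cdaedabababdhg  g
    9  cdaedabababdhgbgedhe$  $
   10  dabababdhgbgedhe$cdae  e
   11  daedabababdhgbgedhe$c  c
   12  dhe$cdaedabababdhgbge  e
   13  dhgbgedhe$cdaedababab  b
   14  e$cdaedabababdhgbgedh  h
   15  edabababdhgbgedhe$cda  a
   16  edhe$cdaedabababdhgbg  g
   17  gbgedhe$cdaedabababdh  h
   18  gedhe$cdaedabababdhgb  b
   19  he$cdaedabababdhgbged  d
   20  hgbgedhe$cdaedabababd  d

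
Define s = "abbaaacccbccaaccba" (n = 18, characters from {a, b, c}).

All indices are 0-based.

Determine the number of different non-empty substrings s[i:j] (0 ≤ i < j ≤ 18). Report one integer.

144

rank→(start, suffix):
  0 → (17, 'a')
  1 → (3, 'aaacccbccaaccba')
  2 → (12, 'aaccba')
  3 → (4, 'aacccbccaaccba')
  4 → (0, 'abbaaacccbccaaccba')
  5 → (13, 'accba')
  6 → (5, 'acccbccaaccba')
  7 → (16, 'ba')
  8 → (2, 'baaacccbccaaccba')
  9 → (1, 'bbaaacccbccaaccba')
  10 → (9, 'bccaaccba')
  11 → (11, 'caaccba')
  12 → (15, 'cba')
  13 → (8, 'cbccaaccba')
  14 → (10, 'ccaaccba')
  15 → (14, 'ccba')
  16 → (7, 'ccbccaaccba')
  17 → (6, 'cccbccaaccba')

SA = [17, 3, 12, 4, 0, 13, 5, 16, 2, 1, 9, 11, 15, 8, 10, 14, 7, 6]
i: (SA[i-1],SA[i]) lcp shared
  1: (17,3) 1 'a'
  2: (3,12) 2 'aa'
  3: (12,4) 4 'aacc'
  4: (4,0) 1 'a'
  5: (0,13) 1 'a'
  6: (13,5) 3 'acc'
  7: (5,16) 0 ''
  8: (16,2) 2 'ba'
  9: (2,1) 1 'b'
  10: (1,9) 1 'b'
  11: (9,11) 0 ''
  12: (11,15) 1 'c'
  13: (15,8) 2 'cb'
  14: (8,10) 1 'c'
  15: (10,14) 2 'cc'
  16: (14,7) 3 'ccb'
  17: (7,6) 2 'cc'

n(n+1)/2 = 18·19/2 = 171
Σ LCP = 0 + 1 + 2 + 4 + 1 + 1 + 3 + 0 + 2 + 1 + 1 + 0 + 1 + 2 + 1 + 2 + 3 + 2 = 27
distinct = 171 − 27 = 144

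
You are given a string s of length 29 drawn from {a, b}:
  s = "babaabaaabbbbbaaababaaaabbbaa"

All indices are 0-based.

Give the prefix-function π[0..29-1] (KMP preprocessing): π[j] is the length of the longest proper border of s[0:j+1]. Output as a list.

[0, 0, 1, 2, 0, 1, 2, 0, 0, 1, 1, 1, 1, 1, 2, 0, 0, 1, 2, 3, 4, 5, 0, 0, 1, 1, 1, 2, 0]

π[0] = 0
j=1 s[j]='a': π[1]=0 (border '')
j=2 s[j]='b': π[2]=1 (border 'b')
j=3 s[j]='a': π[3]=2 (border 'ba')
j=4 s[j]='a': k: 2→0; π[4]=0 (border '')
j=5 s[j]='b': π[5]=1 (border 'b')
j=6 s[j]='a': π[6]=2 (border 'ba')
j=7 s[j]='a': k: 2→0; π[7]=0 (border '')
j=8 s[j]='a': π[8]=0 (border '')
j=9 s[j]='b': π[9]=1 (border 'b')
j=10 s[j]='b': k: 1→0; π[10]=1 (border 'b')
j=11 s[j]='b': k: 1→0; π[11]=1 (border 'b')
j=12 s[j]='b': k: 1→0; π[12]=1 (border 'b')
j=13 s[j]='b': k: 1→0; π[13]=1 (border 'b')
j=14 s[j]='a': π[14]=2 (border 'ba')
j=15 s[j]='a': k: 2→0; π[15]=0 (border '')
j=16 s[j]='a': π[16]=0 (border '')
j=17 s[j]='b': π[17]=1 (border 'b')
j=18 s[j]='a': π[18]=2 (border 'ba')
j=19 s[j]='b': π[19]=3 (border 'bab')
j=20 s[j]='a': π[20]=4 (border 'baba')
j=21 s[j]='a': π[21]=5 (border 'babaa')
j=22 s[j]='a': k: 5→0; π[22]=0 (border '')
j=23 s[j]='a': π[23]=0 (border '')
j=24 s[j]='b': π[24]=1 (border 'b')
j=25 s[j]='b': k: 1→0; π[25]=1 (border 'b')
j=26 s[j]='b': k: 1→0; π[26]=1 (border 'b')
j=27 s[j]='a': π[27]=2 (border 'ba')
j=28 s[j]='a': k: 2→0; π[28]=0 (border '')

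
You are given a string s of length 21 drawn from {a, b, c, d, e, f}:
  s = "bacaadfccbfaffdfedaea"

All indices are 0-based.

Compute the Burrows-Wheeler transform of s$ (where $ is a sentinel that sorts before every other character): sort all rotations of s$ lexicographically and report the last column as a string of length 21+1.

aecbadf$cacfeafafbdfda

rank  rotation                last
    0  $bacaadfccbfaffdfedaea  a
    1  a$bacaadfccbfaffdfedae  e
    2  aadfccbfaffdfedaea$bac  c
    3  acaadfccbfaffdfedaea$b  b
    4  adfccbfaffdfedaea$baca  a
    5  aea$bacaadfccbfaffdfed  d
    6  affdfedaea$bacaadfccbf  f
    7  bacaadfccbfaffdfedaea$  $
    8  bfaffdfedaea$bacaadfcc  c
    9  caadfccbfaffdfedaea$ba  a
   10  cbfaffdfedaea$bacaadfc  c
   11  ccbfaffdfedaea$bacaadf  f
   12  daea$bacaadfccbfaffdfe  e
   13  dfccbfaffdfedaea$bacaa  a
   14  dfedaea$bacaadfccbfaff  f
   15  ea$bacaadfccbfaffdfeda  a
   16  edaea$bacaadfccbfaffdf  f
   17  faffdfedaea$bacaadfccb  b
   18  fccbfaffdfedaea$bacaad  d
   19  fdfedaea$bacaadfccbfaf  f
   20  fedaea$bacaadfccbfaffd  d
   21  ffdfedaea$bacaadfccbfa  a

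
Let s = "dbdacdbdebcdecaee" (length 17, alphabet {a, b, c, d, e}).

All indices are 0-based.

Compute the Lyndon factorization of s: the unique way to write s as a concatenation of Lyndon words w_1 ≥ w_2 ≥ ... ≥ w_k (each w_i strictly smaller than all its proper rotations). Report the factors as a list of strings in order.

emit factor 1: 'd' (i=0, period=1)
emit factor 2: 'bd' (i=1, period=2)
emit factor 3: 'acdbdebcdecaee' (i=3, period=14)

["d", "bd", "acdbdebcdecaee"]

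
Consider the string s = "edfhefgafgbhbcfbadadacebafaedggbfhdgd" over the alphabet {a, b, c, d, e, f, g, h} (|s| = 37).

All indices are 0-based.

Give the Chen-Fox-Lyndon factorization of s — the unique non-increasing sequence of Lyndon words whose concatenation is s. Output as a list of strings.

["e", "dfhefg", "afgbhbcfb", "ad", "ad", "acebafaedggbfhdgd"]

emit factor 1: 'e' (i=0, period=1)
emit factor 2: 'dfhefg' (i=1, period=6)
emit factor 3: 'afgbhbcfb' (i=7, period=9)
emit factor 4: 'ad' (i=16, period=2)
emit factor 5: 'ad' (i=18, period=2)
emit factor 6: 'acebafaedggbfhdgd' (i=20, period=17)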